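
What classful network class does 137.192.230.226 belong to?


First octet: 137
Binary: 10001001
10xxxxxx -> Class B (128-191)
Class B, default mask 255.255.0.0 (/16)


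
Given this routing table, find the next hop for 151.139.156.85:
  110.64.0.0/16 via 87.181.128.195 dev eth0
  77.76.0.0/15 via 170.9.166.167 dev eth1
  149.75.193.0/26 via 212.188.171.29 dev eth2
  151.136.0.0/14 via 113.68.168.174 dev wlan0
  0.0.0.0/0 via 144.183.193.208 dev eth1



Longest prefix match for 151.139.156.85:
  /16 110.64.0.0: no
  /15 77.76.0.0: no
  /26 149.75.193.0: no
  /14 151.136.0.0: MATCH
  /0 0.0.0.0: MATCH
Selected: next-hop 113.68.168.174 via wlan0 (matched /14)


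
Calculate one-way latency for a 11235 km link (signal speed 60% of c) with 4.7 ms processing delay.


Speed = 0.6 * 3e5 km/s = 180000 km/s
Propagation delay = 11235 / 180000 = 0.0624 s = 62.4167 ms
Processing delay = 4.7 ms
Total one-way latency = 67.1167 ms


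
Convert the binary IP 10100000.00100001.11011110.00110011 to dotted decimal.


10100000 = 160
00100001 = 33
11011110 = 222
00110011 = 51
IP: 160.33.222.51


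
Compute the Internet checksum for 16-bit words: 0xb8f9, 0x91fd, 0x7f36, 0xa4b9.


Sum all words (with carry folding):
+ 0xb8f9 = 0xb8f9
+ 0x91fd = 0x4af7
+ 0x7f36 = 0xca2d
+ 0xa4b9 = 0x6ee7
One's complement: ~0x6ee7
Checksum = 0x9118


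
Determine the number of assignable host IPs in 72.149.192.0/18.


Host bits = 32 - 18 = 14
Total addresses = 2^14 = 16384
Usable = total - 2 (network and broadcast)
Usable hosts: 16382


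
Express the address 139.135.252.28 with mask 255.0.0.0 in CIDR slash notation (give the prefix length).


Binary: 11111111.00000000.00000000.00000000
Count leading 1s
Prefix: /8


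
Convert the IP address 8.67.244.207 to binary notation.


8 = 00001000
67 = 01000011
244 = 11110100
207 = 11001111
Binary: 00001000.01000011.11110100.11001111


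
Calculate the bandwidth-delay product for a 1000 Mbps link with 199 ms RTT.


BDP = bandwidth * RTT
= 1000 Mbps * 199 ms
= 1000 * 1e6 * 199 / 1000 bits
= 199000000 bits
= 24875000 bytes
= 24291.9922 KB
BDP = 199000000 bits (24875000 bytes)


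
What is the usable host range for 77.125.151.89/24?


Network: 77.125.151.0
Broadcast: 77.125.151.255
First usable = network + 1
Last usable = broadcast - 1
Range: 77.125.151.1 to 77.125.151.254


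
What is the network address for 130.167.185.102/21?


IP:   10000010.10100111.10111001.01100110
Mask: 11111111.11111111.11111000.00000000
AND operation:
Net:  10000010.10100111.10111000.00000000
Network: 130.167.184.0/21


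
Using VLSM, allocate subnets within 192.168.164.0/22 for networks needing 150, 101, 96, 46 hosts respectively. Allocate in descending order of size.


150 hosts -> /24 (254 usable): 192.168.164.0/24
101 hosts -> /25 (126 usable): 192.168.165.0/25
96 hosts -> /25 (126 usable): 192.168.165.128/25
46 hosts -> /26 (62 usable): 192.168.166.0/26
Allocation: 192.168.164.0/24 (150 hosts, 254 usable); 192.168.165.0/25 (101 hosts, 126 usable); 192.168.165.128/25 (96 hosts, 126 usable); 192.168.166.0/26 (46 hosts, 62 usable)


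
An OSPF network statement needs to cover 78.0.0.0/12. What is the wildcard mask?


Subnet mask: 255.240.0.0
Wildcard = 255.255.255.255 - subnet mask
255 - 255 = 0
255 - 240 = 15
255 - 0 = 255
255 - 0 = 255
Wildcard: 0.15.255.255


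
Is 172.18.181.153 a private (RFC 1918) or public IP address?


RFC 1918 private ranges:
  10.0.0.0/8 (10.0.0.0 - 10.255.255.255)
  172.16.0.0/12 (172.16.0.0 - 172.31.255.255)
  192.168.0.0/16 (192.168.0.0 - 192.168.255.255)
Private (in 172.16.0.0/12)


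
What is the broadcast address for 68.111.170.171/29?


Network: 68.111.170.168/29
Host bits = 3
Set all host bits to 1:
Broadcast: 68.111.170.175


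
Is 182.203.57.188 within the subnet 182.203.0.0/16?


Subnet network: 182.203.0.0
Test IP AND mask: 182.203.0.0
Yes, 182.203.57.188 is in 182.203.0.0/16


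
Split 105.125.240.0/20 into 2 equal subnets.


New prefix = 20 + 1 = 21
Each subnet has 2048 addresses
  105.125.240.0/21
  105.125.248.0/21
Subnets: 105.125.240.0/21, 105.125.248.0/21


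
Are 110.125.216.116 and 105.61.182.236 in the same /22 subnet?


Mask: 255.255.252.0
110.125.216.116 AND mask = 110.125.216.0
105.61.182.236 AND mask = 105.61.180.0
No, different subnets (110.125.216.0 vs 105.61.180.0)


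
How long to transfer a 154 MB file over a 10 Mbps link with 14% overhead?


Effective throughput = 10 * (1 - 14/100) = 8.6 Mbps
File size in Mb = 154 * 8 = 1232 Mb
Time = 1232 / 8.6
Time = 143.2558 seconds


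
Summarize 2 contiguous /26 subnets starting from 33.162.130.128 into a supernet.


Original prefix: /26
Number of subnets: 2 = 2^1
New prefix = 26 - 1 = 25
Supernet: 33.162.130.128/25


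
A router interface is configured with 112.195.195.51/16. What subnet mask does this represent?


/16 means 16 network bits, 16 host bits
Binary: 11111111111111110000000000000000
Mask: 255.255.0.0


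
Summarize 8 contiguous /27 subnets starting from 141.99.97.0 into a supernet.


Original prefix: /27
Number of subnets: 8 = 2^3
New prefix = 27 - 3 = 24
Supernet: 141.99.97.0/24


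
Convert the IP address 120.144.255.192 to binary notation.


120 = 01111000
144 = 10010000
255 = 11111111
192 = 11000000
Binary: 01111000.10010000.11111111.11000000


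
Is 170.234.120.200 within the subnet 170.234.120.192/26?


Subnet network: 170.234.120.192
Test IP AND mask: 170.234.120.192
Yes, 170.234.120.200 is in 170.234.120.192/26


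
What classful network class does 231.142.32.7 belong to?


First octet: 231
Binary: 11100111
1110xxxx -> Class D (224-239)
Class D (multicast), default mask N/A


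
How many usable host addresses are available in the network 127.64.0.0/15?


Host bits = 32 - 15 = 17
Total addresses = 2^17 = 131072
Usable = total - 2 (network and broadcast)
Usable hosts: 131070


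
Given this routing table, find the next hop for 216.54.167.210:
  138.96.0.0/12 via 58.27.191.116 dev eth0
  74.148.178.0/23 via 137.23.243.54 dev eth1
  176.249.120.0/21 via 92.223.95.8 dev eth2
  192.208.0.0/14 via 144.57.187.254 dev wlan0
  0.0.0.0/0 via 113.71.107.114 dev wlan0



Longest prefix match for 216.54.167.210:
  /12 138.96.0.0: no
  /23 74.148.178.0: no
  /21 176.249.120.0: no
  /14 192.208.0.0: no
  /0 0.0.0.0: MATCH
Selected: next-hop 113.71.107.114 via wlan0 (matched /0)


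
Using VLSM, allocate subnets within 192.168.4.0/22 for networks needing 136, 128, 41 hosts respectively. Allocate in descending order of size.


136 hosts -> /24 (254 usable): 192.168.4.0/24
128 hosts -> /24 (254 usable): 192.168.5.0/24
41 hosts -> /26 (62 usable): 192.168.6.0/26
Allocation: 192.168.4.0/24 (136 hosts, 254 usable); 192.168.5.0/24 (128 hosts, 254 usable); 192.168.6.0/26 (41 hosts, 62 usable)


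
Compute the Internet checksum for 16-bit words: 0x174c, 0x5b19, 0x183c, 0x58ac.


Sum all words (with carry folding):
+ 0x174c = 0x174c
+ 0x5b19 = 0x7265
+ 0x183c = 0x8aa1
+ 0x58ac = 0xe34d
One's complement: ~0xe34d
Checksum = 0x1cb2


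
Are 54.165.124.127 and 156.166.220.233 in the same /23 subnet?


Mask: 255.255.254.0
54.165.124.127 AND mask = 54.165.124.0
156.166.220.233 AND mask = 156.166.220.0
No, different subnets (54.165.124.0 vs 156.166.220.0)


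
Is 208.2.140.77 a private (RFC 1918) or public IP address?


RFC 1918 private ranges:
  10.0.0.0/8 (10.0.0.0 - 10.255.255.255)
  172.16.0.0/12 (172.16.0.0 - 172.31.255.255)
  192.168.0.0/16 (192.168.0.0 - 192.168.255.255)
Public (not in any RFC 1918 range)


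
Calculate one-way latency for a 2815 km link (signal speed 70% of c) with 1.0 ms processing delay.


Speed = 0.7 * 3e5 km/s = 210000 km/s
Propagation delay = 2815 / 210000 = 0.0134 s = 13.4048 ms
Processing delay = 1.0 ms
Total one-way latency = 14.4048 ms


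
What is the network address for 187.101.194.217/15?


IP:   10111011.01100101.11000010.11011001
Mask: 11111111.11111110.00000000.00000000
AND operation:
Net:  10111011.01100100.00000000.00000000
Network: 187.100.0.0/15


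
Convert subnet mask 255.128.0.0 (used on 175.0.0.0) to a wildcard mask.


Subnet mask: 255.128.0.0
Wildcard = 255.255.255.255 - subnet mask
255 - 255 = 0
255 - 128 = 127
255 - 0 = 255
255 - 0 = 255
Wildcard: 0.127.255.255


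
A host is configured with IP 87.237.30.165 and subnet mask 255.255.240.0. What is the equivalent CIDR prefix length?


Binary: 11111111.11111111.11110000.00000000
Count leading 1s
Prefix: /20


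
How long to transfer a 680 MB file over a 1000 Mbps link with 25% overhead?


Effective throughput = 1000 * (1 - 25/100) = 750 Mbps
File size in Mb = 680 * 8 = 5440 Mb
Time = 5440 / 750
Time = 7.2533 seconds


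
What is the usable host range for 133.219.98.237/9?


Network: 133.128.0.0
Broadcast: 133.255.255.255
First usable = network + 1
Last usable = broadcast - 1
Range: 133.128.0.1 to 133.255.255.254


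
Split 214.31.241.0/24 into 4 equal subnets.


New prefix = 24 + 2 = 26
Each subnet has 64 addresses
  214.31.241.0/26
  214.31.241.64/26
  214.31.241.128/26
  214.31.241.192/26
Subnets: 214.31.241.0/26, 214.31.241.64/26, 214.31.241.128/26, 214.31.241.192/26


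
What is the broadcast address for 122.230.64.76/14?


Network: 122.228.0.0/14
Host bits = 18
Set all host bits to 1:
Broadcast: 122.231.255.255


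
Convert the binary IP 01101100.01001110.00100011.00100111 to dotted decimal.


01101100 = 108
01001110 = 78
00100011 = 35
00100111 = 39
IP: 108.78.35.39


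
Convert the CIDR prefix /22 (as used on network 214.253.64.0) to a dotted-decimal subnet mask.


/22 means 22 network bits, 10 host bits
Binary: 11111111111111111111110000000000
Mask: 255.255.252.0


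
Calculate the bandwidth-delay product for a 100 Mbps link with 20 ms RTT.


BDP = bandwidth * RTT
= 100 Mbps * 20 ms
= 100 * 1e6 * 20 / 1000 bits
= 2000000 bits
= 250000 bytes
= 244.1406 KB
BDP = 2000000 bits (250000 bytes)


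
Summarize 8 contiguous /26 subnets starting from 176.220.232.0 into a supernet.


Original prefix: /26
Number of subnets: 8 = 2^3
New prefix = 26 - 3 = 23
Supernet: 176.220.232.0/23


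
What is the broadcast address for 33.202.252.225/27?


Network: 33.202.252.224/27
Host bits = 5
Set all host bits to 1:
Broadcast: 33.202.252.255


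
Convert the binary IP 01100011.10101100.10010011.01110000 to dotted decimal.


01100011 = 99
10101100 = 172
10010011 = 147
01110000 = 112
IP: 99.172.147.112


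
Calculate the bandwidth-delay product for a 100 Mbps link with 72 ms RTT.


BDP = bandwidth * RTT
= 100 Mbps * 72 ms
= 100 * 1e6 * 72 / 1000 bits
= 7200000 bits
= 900000 bytes
= 878.9062 KB
BDP = 7200000 bits (900000 bytes)


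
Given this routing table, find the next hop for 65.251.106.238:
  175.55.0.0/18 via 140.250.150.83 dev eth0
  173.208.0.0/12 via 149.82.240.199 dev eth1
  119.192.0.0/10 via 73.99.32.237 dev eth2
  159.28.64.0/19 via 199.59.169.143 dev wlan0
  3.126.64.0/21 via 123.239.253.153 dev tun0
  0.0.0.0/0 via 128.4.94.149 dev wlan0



Longest prefix match for 65.251.106.238:
  /18 175.55.0.0: no
  /12 173.208.0.0: no
  /10 119.192.0.0: no
  /19 159.28.64.0: no
  /21 3.126.64.0: no
  /0 0.0.0.0: MATCH
Selected: next-hop 128.4.94.149 via wlan0 (matched /0)


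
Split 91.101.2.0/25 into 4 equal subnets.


New prefix = 25 + 2 = 27
Each subnet has 32 addresses
  91.101.2.0/27
  91.101.2.32/27
  91.101.2.64/27
  91.101.2.96/27
Subnets: 91.101.2.0/27, 91.101.2.32/27, 91.101.2.64/27, 91.101.2.96/27


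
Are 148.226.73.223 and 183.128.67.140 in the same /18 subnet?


Mask: 255.255.192.0
148.226.73.223 AND mask = 148.226.64.0
183.128.67.140 AND mask = 183.128.64.0
No, different subnets (148.226.64.0 vs 183.128.64.0)


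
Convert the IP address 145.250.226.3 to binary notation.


145 = 10010001
250 = 11111010
226 = 11100010
3 = 00000011
Binary: 10010001.11111010.11100010.00000011


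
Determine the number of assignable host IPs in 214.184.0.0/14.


Host bits = 32 - 14 = 18
Total addresses = 2^18 = 262144
Usable = total - 2 (network and broadcast)
Usable hosts: 262142


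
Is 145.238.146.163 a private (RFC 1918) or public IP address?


RFC 1918 private ranges:
  10.0.0.0/8 (10.0.0.0 - 10.255.255.255)
  172.16.0.0/12 (172.16.0.0 - 172.31.255.255)
  192.168.0.0/16 (192.168.0.0 - 192.168.255.255)
Public (not in any RFC 1918 range)


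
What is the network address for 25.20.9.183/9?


IP:   00011001.00010100.00001001.10110111
Mask: 11111111.10000000.00000000.00000000
AND operation:
Net:  00011001.00000000.00000000.00000000
Network: 25.0.0.0/9


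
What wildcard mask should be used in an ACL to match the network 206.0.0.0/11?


Subnet mask: 255.224.0.0
Wildcard = 255.255.255.255 - subnet mask
255 - 255 = 0
255 - 224 = 31
255 - 0 = 255
255 - 0 = 255
Wildcard: 0.31.255.255


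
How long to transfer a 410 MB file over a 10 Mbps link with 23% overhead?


Effective throughput = 10 * (1 - 23/100) = 7.7 Mbps
File size in Mb = 410 * 8 = 3280 Mb
Time = 3280 / 7.7
Time = 425.974 seconds


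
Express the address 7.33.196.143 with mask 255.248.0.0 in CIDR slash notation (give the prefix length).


Binary: 11111111.11111000.00000000.00000000
Count leading 1s
Prefix: /13


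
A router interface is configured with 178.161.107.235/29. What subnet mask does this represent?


/29 means 29 network bits, 3 host bits
Binary: 11111111111111111111111111111000
Mask: 255.255.255.248


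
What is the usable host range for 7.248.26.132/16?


Network: 7.248.0.0
Broadcast: 7.248.255.255
First usable = network + 1
Last usable = broadcast - 1
Range: 7.248.0.1 to 7.248.255.254


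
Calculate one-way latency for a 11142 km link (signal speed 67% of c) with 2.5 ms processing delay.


Speed = 0.67 * 3e5 km/s = 201000 km/s
Propagation delay = 11142 / 201000 = 0.0554 s = 55.4328 ms
Processing delay = 2.5 ms
Total one-way latency = 57.9328 ms


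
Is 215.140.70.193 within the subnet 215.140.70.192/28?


Subnet network: 215.140.70.192
Test IP AND mask: 215.140.70.192
Yes, 215.140.70.193 is in 215.140.70.192/28


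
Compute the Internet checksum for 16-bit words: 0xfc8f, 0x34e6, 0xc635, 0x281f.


Sum all words (with carry folding):
+ 0xfc8f = 0xfc8f
+ 0x34e6 = 0x3176
+ 0xc635 = 0xf7ab
+ 0x281f = 0x1fcb
One's complement: ~0x1fcb
Checksum = 0xe034


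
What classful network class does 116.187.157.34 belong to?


First octet: 116
Binary: 01110100
0xxxxxxx -> Class A (1-126)
Class A, default mask 255.0.0.0 (/8)


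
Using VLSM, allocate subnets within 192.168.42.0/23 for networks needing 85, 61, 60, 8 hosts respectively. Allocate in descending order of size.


85 hosts -> /25 (126 usable): 192.168.42.0/25
61 hosts -> /26 (62 usable): 192.168.42.128/26
60 hosts -> /26 (62 usable): 192.168.42.192/26
8 hosts -> /28 (14 usable): 192.168.43.0/28
Allocation: 192.168.42.0/25 (85 hosts, 126 usable); 192.168.42.128/26 (61 hosts, 62 usable); 192.168.42.192/26 (60 hosts, 62 usable); 192.168.43.0/28 (8 hosts, 14 usable)


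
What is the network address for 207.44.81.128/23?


IP:   11001111.00101100.01010001.10000000
Mask: 11111111.11111111.11111110.00000000
AND operation:
Net:  11001111.00101100.01010000.00000000
Network: 207.44.80.0/23


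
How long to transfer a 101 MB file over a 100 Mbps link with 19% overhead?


Effective throughput = 100 * (1 - 19/100) = 81 Mbps
File size in Mb = 101 * 8 = 808 Mb
Time = 808 / 81
Time = 9.9753 seconds


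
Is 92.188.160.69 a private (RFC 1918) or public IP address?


RFC 1918 private ranges:
  10.0.0.0/8 (10.0.0.0 - 10.255.255.255)
  172.16.0.0/12 (172.16.0.0 - 172.31.255.255)
  192.168.0.0/16 (192.168.0.0 - 192.168.255.255)
Public (not in any RFC 1918 range)


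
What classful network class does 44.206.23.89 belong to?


First octet: 44
Binary: 00101100
0xxxxxxx -> Class A (1-126)
Class A, default mask 255.0.0.0 (/8)


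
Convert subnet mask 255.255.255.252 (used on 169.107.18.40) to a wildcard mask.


Subnet mask: 255.255.255.252
Wildcard = 255.255.255.255 - subnet mask
255 - 255 = 0
255 - 255 = 0
255 - 255 = 0
255 - 252 = 3
Wildcard: 0.0.0.3


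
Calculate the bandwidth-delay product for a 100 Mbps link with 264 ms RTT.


BDP = bandwidth * RTT
= 100 Mbps * 264 ms
= 100 * 1e6 * 264 / 1000 bits
= 26400000 bits
= 3300000 bytes
= 3222.6562 KB
BDP = 26400000 bits (3300000 bytes)


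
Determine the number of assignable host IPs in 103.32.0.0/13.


Host bits = 32 - 13 = 19
Total addresses = 2^19 = 524288
Usable = total - 2 (network and broadcast)
Usable hosts: 524286


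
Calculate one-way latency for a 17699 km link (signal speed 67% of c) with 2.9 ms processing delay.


Speed = 0.67 * 3e5 km/s = 201000 km/s
Propagation delay = 17699 / 201000 = 0.0881 s = 88.0547 ms
Processing delay = 2.9 ms
Total one-way latency = 90.9547 ms


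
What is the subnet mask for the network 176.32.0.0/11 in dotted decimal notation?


/11 means 11 network bits, 21 host bits
Binary: 11111111111000000000000000000000
Mask: 255.224.0.0


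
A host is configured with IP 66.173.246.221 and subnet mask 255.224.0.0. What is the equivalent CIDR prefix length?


Binary: 11111111.11100000.00000000.00000000
Count leading 1s
Prefix: /11


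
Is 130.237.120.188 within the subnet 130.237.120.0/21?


Subnet network: 130.237.120.0
Test IP AND mask: 130.237.120.0
Yes, 130.237.120.188 is in 130.237.120.0/21


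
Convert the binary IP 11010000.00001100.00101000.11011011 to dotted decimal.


11010000 = 208
00001100 = 12
00101000 = 40
11011011 = 219
IP: 208.12.40.219


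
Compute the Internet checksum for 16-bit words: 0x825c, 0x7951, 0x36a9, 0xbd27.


Sum all words (with carry folding):
+ 0x825c = 0x825c
+ 0x7951 = 0xfbad
+ 0x36a9 = 0x3257
+ 0xbd27 = 0xef7e
One's complement: ~0xef7e
Checksum = 0x1081


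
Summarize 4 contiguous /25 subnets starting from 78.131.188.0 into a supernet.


Original prefix: /25
Number of subnets: 4 = 2^2
New prefix = 25 - 2 = 23
Supernet: 78.131.188.0/23


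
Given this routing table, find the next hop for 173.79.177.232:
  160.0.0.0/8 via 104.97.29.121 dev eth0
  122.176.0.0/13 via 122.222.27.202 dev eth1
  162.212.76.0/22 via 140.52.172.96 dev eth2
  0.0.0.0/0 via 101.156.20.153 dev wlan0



Longest prefix match for 173.79.177.232:
  /8 160.0.0.0: no
  /13 122.176.0.0: no
  /22 162.212.76.0: no
  /0 0.0.0.0: MATCH
Selected: next-hop 101.156.20.153 via wlan0 (matched /0)


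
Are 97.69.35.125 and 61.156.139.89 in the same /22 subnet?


Mask: 255.255.252.0
97.69.35.125 AND mask = 97.69.32.0
61.156.139.89 AND mask = 61.156.136.0
No, different subnets (97.69.32.0 vs 61.156.136.0)


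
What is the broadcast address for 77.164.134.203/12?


Network: 77.160.0.0/12
Host bits = 20
Set all host bits to 1:
Broadcast: 77.175.255.255


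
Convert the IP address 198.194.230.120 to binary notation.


198 = 11000110
194 = 11000010
230 = 11100110
120 = 01111000
Binary: 11000110.11000010.11100110.01111000


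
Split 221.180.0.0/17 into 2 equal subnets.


New prefix = 17 + 1 = 18
Each subnet has 16384 addresses
  221.180.0.0/18
  221.180.64.0/18
Subnets: 221.180.0.0/18, 221.180.64.0/18


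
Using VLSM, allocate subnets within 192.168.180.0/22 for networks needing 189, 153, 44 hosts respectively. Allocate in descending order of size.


189 hosts -> /24 (254 usable): 192.168.180.0/24
153 hosts -> /24 (254 usable): 192.168.181.0/24
44 hosts -> /26 (62 usable): 192.168.182.0/26
Allocation: 192.168.180.0/24 (189 hosts, 254 usable); 192.168.181.0/24 (153 hosts, 254 usable); 192.168.182.0/26 (44 hosts, 62 usable)


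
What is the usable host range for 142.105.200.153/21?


Network: 142.105.200.0
Broadcast: 142.105.207.255
First usable = network + 1
Last usable = broadcast - 1
Range: 142.105.200.1 to 142.105.207.254


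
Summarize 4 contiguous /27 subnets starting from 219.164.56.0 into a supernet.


Original prefix: /27
Number of subnets: 4 = 2^2
New prefix = 27 - 2 = 25
Supernet: 219.164.56.0/25


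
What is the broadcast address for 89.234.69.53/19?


Network: 89.234.64.0/19
Host bits = 13
Set all host bits to 1:
Broadcast: 89.234.95.255


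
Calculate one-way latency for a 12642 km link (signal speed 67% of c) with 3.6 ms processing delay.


Speed = 0.67 * 3e5 km/s = 201000 km/s
Propagation delay = 12642 / 201000 = 0.0629 s = 62.8955 ms
Processing delay = 3.6 ms
Total one-way latency = 66.4955 ms


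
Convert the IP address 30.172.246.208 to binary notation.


30 = 00011110
172 = 10101100
246 = 11110110
208 = 11010000
Binary: 00011110.10101100.11110110.11010000


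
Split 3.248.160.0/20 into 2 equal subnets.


New prefix = 20 + 1 = 21
Each subnet has 2048 addresses
  3.248.160.0/21
  3.248.168.0/21
Subnets: 3.248.160.0/21, 3.248.168.0/21


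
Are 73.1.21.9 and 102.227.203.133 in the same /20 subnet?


Mask: 255.255.240.0
73.1.21.9 AND mask = 73.1.16.0
102.227.203.133 AND mask = 102.227.192.0
No, different subnets (73.1.16.0 vs 102.227.192.0)


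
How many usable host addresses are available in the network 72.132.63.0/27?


Host bits = 32 - 27 = 5
Total addresses = 2^5 = 32
Usable = total - 2 (network and broadcast)
Usable hosts: 30


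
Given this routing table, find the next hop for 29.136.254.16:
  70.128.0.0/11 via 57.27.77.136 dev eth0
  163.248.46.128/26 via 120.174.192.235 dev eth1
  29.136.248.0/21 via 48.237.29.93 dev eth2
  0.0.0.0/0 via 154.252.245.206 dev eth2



Longest prefix match for 29.136.254.16:
  /11 70.128.0.0: no
  /26 163.248.46.128: no
  /21 29.136.248.0: MATCH
  /0 0.0.0.0: MATCH
Selected: next-hop 48.237.29.93 via eth2 (matched /21)


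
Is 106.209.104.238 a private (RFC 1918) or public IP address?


RFC 1918 private ranges:
  10.0.0.0/8 (10.0.0.0 - 10.255.255.255)
  172.16.0.0/12 (172.16.0.0 - 172.31.255.255)
  192.168.0.0/16 (192.168.0.0 - 192.168.255.255)
Public (not in any RFC 1918 range)


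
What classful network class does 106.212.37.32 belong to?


First octet: 106
Binary: 01101010
0xxxxxxx -> Class A (1-126)
Class A, default mask 255.0.0.0 (/8)


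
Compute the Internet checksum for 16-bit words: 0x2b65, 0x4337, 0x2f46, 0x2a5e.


Sum all words (with carry folding):
+ 0x2b65 = 0x2b65
+ 0x4337 = 0x6e9c
+ 0x2f46 = 0x9de2
+ 0x2a5e = 0xc840
One's complement: ~0xc840
Checksum = 0x37bf


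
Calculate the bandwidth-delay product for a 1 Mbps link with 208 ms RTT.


BDP = bandwidth * RTT
= 1 Mbps * 208 ms
= 1 * 1e6 * 208 / 1000 bits
= 208000 bits
= 26000 bytes
= 25.3906 KB
BDP = 208000 bits (26000 bytes)


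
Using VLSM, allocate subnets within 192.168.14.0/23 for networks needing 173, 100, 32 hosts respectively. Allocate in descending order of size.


173 hosts -> /24 (254 usable): 192.168.14.0/24
100 hosts -> /25 (126 usable): 192.168.15.0/25
32 hosts -> /26 (62 usable): 192.168.15.128/26
Allocation: 192.168.14.0/24 (173 hosts, 254 usable); 192.168.15.0/25 (100 hosts, 126 usable); 192.168.15.128/26 (32 hosts, 62 usable)


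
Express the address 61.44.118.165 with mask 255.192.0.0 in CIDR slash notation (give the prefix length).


Binary: 11111111.11000000.00000000.00000000
Count leading 1s
Prefix: /10


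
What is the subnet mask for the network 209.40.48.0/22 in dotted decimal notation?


/22 means 22 network bits, 10 host bits
Binary: 11111111111111111111110000000000
Mask: 255.255.252.0


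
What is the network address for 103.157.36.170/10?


IP:   01100111.10011101.00100100.10101010
Mask: 11111111.11000000.00000000.00000000
AND operation:
Net:  01100111.10000000.00000000.00000000
Network: 103.128.0.0/10


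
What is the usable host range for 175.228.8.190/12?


Network: 175.224.0.0
Broadcast: 175.239.255.255
First usable = network + 1
Last usable = broadcast - 1
Range: 175.224.0.1 to 175.239.255.254


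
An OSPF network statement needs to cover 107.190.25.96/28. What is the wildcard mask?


Subnet mask: 255.255.255.240
Wildcard = 255.255.255.255 - subnet mask
255 - 255 = 0
255 - 255 = 0
255 - 255 = 0
255 - 240 = 15
Wildcard: 0.0.0.15


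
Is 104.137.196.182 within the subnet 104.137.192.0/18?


Subnet network: 104.137.192.0
Test IP AND mask: 104.137.192.0
Yes, 104.137.196.182 is in 104.137.192.0/18


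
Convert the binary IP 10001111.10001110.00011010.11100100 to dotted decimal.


10001111 = 143
10001110 = 142
00011010 = 26
11100100 = 228
IP: 143.142.26.228


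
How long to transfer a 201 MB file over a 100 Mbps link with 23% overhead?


Effective throughput = 100 * (1 - 23/100) = 77 Mbps
File size in Mb = 201 * 8 = 1608 Mb
Time = 1608 / 77
Time = 20.8831 seconds


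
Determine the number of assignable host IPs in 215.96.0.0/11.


Host bits = 32 - 11 = 21
Total addresses = 2^21 = 2097152
Usable = total - 2 (network and broadcast)
Usable hosts: 2097150


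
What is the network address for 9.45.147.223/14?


IP:   00001001.00101101.10010011.11011111
Mask: 11111111.11111100.00000000.00000000
AND operation:
Net:  00001001.00101100.00000000.00000000
Network: 9.44.0.0/14


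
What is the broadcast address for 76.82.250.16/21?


Network: 76.82.248.0/21
Host bits = 11
Set all host bits to 1:
Broadcast: 76.82.255.255


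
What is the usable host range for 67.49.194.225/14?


Network: 67.48.0.0
Broadcast: 67.51.255.255
First usable = network + 1
Last usable = broadcast - 1
Range: 67.48.0.1 to 67.51.255.254


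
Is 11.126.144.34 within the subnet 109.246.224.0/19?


Subnet network: 109.246.224.0
Test IP AND mask: 11.126.128.0
No, 11.126.144.34 is not in 109.246.224.0/19


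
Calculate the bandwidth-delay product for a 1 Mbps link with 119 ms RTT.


BDP = bandwidth * RTT
= 1 Mbps * 119 ms
= 1 * 1e6 * 119 / 1000 bits
= 119000 bits
= 14875 bytes
= 14.5264 KB
BDP = 119000 bits (14875 bytes)


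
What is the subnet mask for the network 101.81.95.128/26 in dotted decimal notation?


/26 means 26 network bits, 6 host bits
Binary: 11111111111111111111111111000000
Mask: 255.255.255.192


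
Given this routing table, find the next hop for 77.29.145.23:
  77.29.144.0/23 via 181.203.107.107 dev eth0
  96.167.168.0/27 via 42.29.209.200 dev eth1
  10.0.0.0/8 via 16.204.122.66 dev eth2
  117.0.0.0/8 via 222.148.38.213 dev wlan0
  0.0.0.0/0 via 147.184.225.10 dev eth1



Longest prefix match for 77.29.145.23:
  /23 77.29.144.0: MATCH
  /27 96.167.168.0: no
  /8 10.0.0.0: no
  /8 117.0.0.0: no
  /0 0.0.0.0: MATCH
Selected: next-hop 181.203.107.107 via eth0 (matched /23)


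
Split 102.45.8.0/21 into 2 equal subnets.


New prefix = 21 + 1 = 22
Each subnet has 1024 addresses
  102.45.8.0/22
  102.45.12.0/22
Subnets: 102.45.8.0/22, 102.45.12.0/22


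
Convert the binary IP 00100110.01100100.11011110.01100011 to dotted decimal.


00100110 = 38
01100100 = 100
11011110 = 222
01100011 = 99
IP: 38.100.222.99


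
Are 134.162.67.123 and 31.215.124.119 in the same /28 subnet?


Mask: 255.255.255.240
134.162.67.123 AND mask = 134.162.67.112
31.215.124.119 AND mask = 31.215.124.112
No, different subnets (134.162.67.112 vs 31.215.124.112)


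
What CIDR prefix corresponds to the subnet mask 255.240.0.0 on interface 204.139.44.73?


Binary: 11111111.11110000.00000000.00000000
Count leading 1s
Prefix: /12


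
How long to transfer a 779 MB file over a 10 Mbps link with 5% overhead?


Effective throughput = 10 * (1 - 5/100) = 9.5 Mbps
File size in Mb = 779 * 8 = 6232 Mb
Time = 6232 / 9.5
Time = 656 seconds


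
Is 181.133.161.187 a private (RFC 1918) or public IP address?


RFC 1918 private ranges:
  10.0.0.0/8 (10.0.0.0 - 10.255.255.255)
  172.16.0.0/12 (172.16.0.0 - 172.31.255.255)
  192.168.0.0/16 (192.168.0.0 - 192.168.255.255)
Public (not in any RFC 1918 range)


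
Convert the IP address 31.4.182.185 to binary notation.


31 = 00011111
4 = 00000100
182 = 10110110
185 = 10111001
Binary: 00011111.00000100.10110110.10111001


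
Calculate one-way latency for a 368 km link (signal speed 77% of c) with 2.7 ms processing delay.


Speed = 0.77 * 3e5 km/s = 231000 km/s
Propagation delay = 368 / 231000 = 0.0016 s = 1.5931 ms
Processing delay = 2.7 ms
Total one-way latency = 4.2931 ms


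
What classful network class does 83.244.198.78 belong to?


First octet: 83
Binary: 01010011
0xxxxxxx -> Class A (1-126)
Class A, default mask 255.0.0.0 (/8)


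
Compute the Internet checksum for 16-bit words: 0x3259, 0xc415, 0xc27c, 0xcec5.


Sum all words (with carry folding):
+ 0x3259 = 0x3259
+ 0xc415 = 0xf66e
+ 0xc27c = 0xb8eb
+ 0xcec5 = 0x87b1
One's complement: ~0x87b1
Checksum = 0x784e


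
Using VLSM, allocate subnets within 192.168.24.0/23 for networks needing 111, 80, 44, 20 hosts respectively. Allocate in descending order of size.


111 hosts -> /25 (126 usable): 192.168.24.0/25
80 hosts -> /25 (126 usable): 192.168.24.128/25
44 hosts -> /26 (62 usable): 192.168.25.0/26
20 hosts -> /27 (30 usable): 192.168.25.64/27
Allocation: 192.168.24.0/25 (111 hosts, 126 usable); 192.168.24.128/25 (80 hosts, 126 usable); 192.168.25.0/26 (44 hosts, 62 usable); 192.168.25.64/27 (20 hosts, 30 usable)


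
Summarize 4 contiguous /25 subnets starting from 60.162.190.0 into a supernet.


Original prefix: /25
Number of subnets: 4 = 2^2
New prefix = 25 - 2 = 23
Supernet: 60.162.190.0/23


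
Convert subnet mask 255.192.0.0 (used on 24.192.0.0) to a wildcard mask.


Subnet mask: 255.192.0.0
Wildcard = 255.255.255.255 - subnet mask
255 - 255 = 0
255 - 192 = 63
255 - 0 = 255
255 - 0 = 255
Wildcard: 0.63.255.255


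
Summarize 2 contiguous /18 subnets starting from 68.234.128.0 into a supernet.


Original prefix: /18
Number of subnets: 2 = 2^1
New prefix = 18 - 1 = 17
Supernet: 68.234.128.0/17


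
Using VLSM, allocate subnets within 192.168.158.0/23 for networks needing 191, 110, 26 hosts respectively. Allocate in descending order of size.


191 hosts -> /24 (254 usable): 192.168.158.0/24
110 hosts -> /25 (126 usable): 192.168.159.0/25
26 hosts -> /27 (30 usable): 192.168.159.128/27
Allocation: 192.168.158.0/24 (191 hosts, 254 usable); 192.168.159.0/25 (110 hosts, 126 usable); 192.168.159.128/27 (26 hosts, 30 usable)


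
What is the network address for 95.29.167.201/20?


IP:   01011111.00011101.10100111.11001001
Mask: 11111111.11111111.11110000.00000000
AND operation:
Net:  01011111.00011101.10100000.00000000
Network: 95.29.160.0/20


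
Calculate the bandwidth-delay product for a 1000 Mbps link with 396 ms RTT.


BDP = bandwidth * RTT
= 1000 Mbps * 396 ms
= 1000 * 1e6 * 396 / 1000 bits
= 396000000 bits
= 49500000 bytes
= 48339.8438 KB
BDP = 396000000 bits (49500000 bytes)


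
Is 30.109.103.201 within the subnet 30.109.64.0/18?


Subnet network: 30.109.64.0
Test IP AND mask: 30.109.64.0
Yes, 30.109.103.201 is in 30.109.64.0/18


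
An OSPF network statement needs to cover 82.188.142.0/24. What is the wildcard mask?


Subnet mask: 255.255.255.0
Wildcard = 255.255.255.255 - subnet mask
255 - 255 = 0
255 - 255 = 0
255 - 255 = 0
255 - 0 = 255
Wildcard: 0.0.0.255


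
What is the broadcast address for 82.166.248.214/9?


Network: 82.128.0.0/9
Host bits = 23
Set all host bits to 1:
Broadcast: 82.255.255.255


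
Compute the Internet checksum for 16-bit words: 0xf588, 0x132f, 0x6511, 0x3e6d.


Sum all words (with carry folding):
+ 0xf588 = 0xf588
+ 0x132f = 0x08b8
+ 0x6511 = 0x6dc9
+ 0x3e6d = 0xac36
One's complement: ~0xac36
Checksum = 0x53c9


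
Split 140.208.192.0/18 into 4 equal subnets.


New prefix = 18 + 2 = 20
Each subnet has 4096 addresses
  140.208.192.0/20
  140.208.208.0/20
  140.208.224.0/20
  140.208.240.0/20
Subnets: 140.208.192.0/20, 140.208.208.0/20, 140.208.224.0/20, 140.208.240.0/20


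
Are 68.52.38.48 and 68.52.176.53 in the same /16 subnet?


Mask: 255.255.0.0
68.52.38.48 AND mask = 68.52.0.0
68.52.176.53 AND mask = 68.52.0.0
Yes, same subnet (68.52.0.0)


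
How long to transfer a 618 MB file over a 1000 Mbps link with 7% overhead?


Effective throughput = 1000 * (1 - 7/100) = 930.0 Mbps
File size in Mb = 618 * 8 = 4944 Mb
Time = 4944 / 930.0
Time = 5.3161 seconds


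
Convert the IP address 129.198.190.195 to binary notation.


129 = 10000001
198 = 11000110
190 = 10111110
195 = 11000011
Binary: 10000001.11000110.10111110.11000011


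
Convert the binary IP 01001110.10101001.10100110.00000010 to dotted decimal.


01001110 = 78
10101001 = 169
10100110 = 166
00000010 = 2
IP: 78.169.166.2


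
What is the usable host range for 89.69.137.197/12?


Network: 89.64.0.0
Broadcast: 89.79.255.255
First usable = network + 1
Last usable = broadcast - 1
Range: 89.64.0.1 to 89.79.255.254


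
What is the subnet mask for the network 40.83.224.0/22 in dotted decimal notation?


/22 means 22 network bits, 10 host bits
Binary: 11111111111111111111110000000000
Mask: 255.255.252.0


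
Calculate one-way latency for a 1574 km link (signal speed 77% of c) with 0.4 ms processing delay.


Speed = 0.77 * 3e5 km/s = 231000 km/s
Propagation delay = 1574 / 231000 = 0.0068 s = 6.8139 ms
Processing delay = 0.4 ms
Total one-way latency = 7.2139 ms


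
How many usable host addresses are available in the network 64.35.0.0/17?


Host bits = 32 - 17 = 15
Total addresses = 2^15 = 32768
Usable = total - 2 (network and broadcast)
Usable hosts: 32766


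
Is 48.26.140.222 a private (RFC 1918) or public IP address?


RFC 1918 private ranges:
  10.0.0.0/8 (10.0.0.0 - 10.255.255.255)
  172.16.0.0/12 (172.16.0.0 - 172.31.255.255)
  192.168.0.0/16 (192.168.0.0 - 192.168.255.255)
Public (not in any RFC 1918 range)


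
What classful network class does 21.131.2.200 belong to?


First octet: 21
Binary: 00010101
0xxxxxxx -> Class A (1-126)
Class A, default mask 255.0.0.0 (/8)


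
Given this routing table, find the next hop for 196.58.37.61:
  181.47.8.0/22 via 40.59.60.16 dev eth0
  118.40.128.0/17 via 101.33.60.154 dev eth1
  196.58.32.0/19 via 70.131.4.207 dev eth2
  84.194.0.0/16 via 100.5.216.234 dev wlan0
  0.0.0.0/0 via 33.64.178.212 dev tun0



Longest prefix match for 196.58.37.61:
  /22 181.47.8.0: no
  /17 118.40.128.0: no
  /19 196.58.32.0: MATCH
  /16 84.194.0.0: no
  /0 0.0.0.0: MATCH
Selected: next-hop 70.131.4.207 via eth2 (matched /19)


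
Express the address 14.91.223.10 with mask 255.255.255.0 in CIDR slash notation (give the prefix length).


Binary: 11111111.11111111.11111111.00000000
Count leading 1s
Prefix: /24


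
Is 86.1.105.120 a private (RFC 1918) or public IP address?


RFC 1918 private ranges:
  10.0.0.0/8 (10.0.0.0 - 10.255.255.255)
  172.16.0.0/12 (172.16.0.0 - 172.31.255.255)
  192.168.0.0/16 (192.168.0.0 - 192.168.255.255)
Public (not in any RFC 1918 range)


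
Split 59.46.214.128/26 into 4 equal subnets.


New prefix = 26 + 2 = 28
Each subnet has 16 addresses
  59.46.214.128/28
  59.46.214.144/28
  59.46.214.160/28
  59.46.214.176/28
Subnets: 59.46.214.128/28, 59.46.214.144/28, 59.46.214.160/28, 59.46.214.176/28


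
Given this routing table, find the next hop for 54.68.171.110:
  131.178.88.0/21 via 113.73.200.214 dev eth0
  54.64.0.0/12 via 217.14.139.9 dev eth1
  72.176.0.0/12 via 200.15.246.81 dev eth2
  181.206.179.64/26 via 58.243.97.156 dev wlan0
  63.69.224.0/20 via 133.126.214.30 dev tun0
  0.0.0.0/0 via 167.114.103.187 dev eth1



Longest prefix match for 54.68.171.110:
  /21 131.178.88.0: no
  /12 54.64.0.0: MATCH
  /12 72.176.0.0: no
  /26 181.206.179.64: no
  /20 63.69.224.0: no
  /0 0.0.0.0: MATCH
Selected: next-hop 217.14.139.9 via eth1 (matched /12)


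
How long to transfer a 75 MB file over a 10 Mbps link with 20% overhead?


Effective throughput = 10 * (1 - 20/100) = 8 Mbps
File size in Mb = 75 * 8 = 600 Mb
Time = 600 / 8
Time = 75 seconds


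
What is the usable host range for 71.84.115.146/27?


Network: 71.84.115.128
Broadcast: 71.84.115.159
First usable = network + 1
Last usable = broadcast - 1
Range: 71.84.115.129 to 71.84.115.158


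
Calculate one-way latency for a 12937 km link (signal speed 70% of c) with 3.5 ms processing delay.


Speed = 0.7 * 3e5 km/s = 210000 km/s
Propagation delay = 12937 / 210000 = 0.0616 s = 61.6048 ms
Processing delay = 3.5 ms
Total one-way latency = 65.1048 ms


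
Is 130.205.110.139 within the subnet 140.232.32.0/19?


Subnet network: 140.232.32.0
Test IP AND mask: 130.205.96.0
No, 130.205.110.139 is not in 140.232.32.0/19


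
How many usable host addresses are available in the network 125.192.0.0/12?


Host bits = 32 - 12 = 20
Total addresses = 2^20 = 1048576
Usable = total - 2 (network and broadcast)
Usable hosts: 1048574


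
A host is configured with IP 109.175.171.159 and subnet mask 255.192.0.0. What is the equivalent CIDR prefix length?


Binary: 11111111.11000000.00000000.00000000
Count leading 1s
Prefix: /10


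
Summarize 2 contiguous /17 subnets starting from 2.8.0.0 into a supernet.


Original prefix: /17
Number of subnets: 2 = 2^1
New prefix = 17 - 1 = 16
Supernet: 2.8.0.0/16


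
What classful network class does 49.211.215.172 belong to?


First octet: 49
Binary: 00110001
0xxxxxxx -> Class A (1-126)
Class A, default mask 255.0.0.0 (/8)


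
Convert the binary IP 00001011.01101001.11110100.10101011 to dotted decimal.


00001011 = 11
01101001 = 105
11110100 = 244
10101011 = 171
IP: 11.105.244.171


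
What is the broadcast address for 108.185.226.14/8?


Network: 108.0.0.0/8
Host bits = 24
Set all host bits to 1:
Broadcast: 108.255.255.255


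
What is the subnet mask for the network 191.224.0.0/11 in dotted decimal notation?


/11 means 11 network bits, 21 host bits
Binary: 11111111111000000000000000000000
Mask: 255.224.0.0


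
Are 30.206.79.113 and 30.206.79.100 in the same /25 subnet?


Mask: 255.255.255.128
30.206.79.113 AND mask = 30.206.79.0
30.206.79.100 AND mask = 30.206.79.0
Yes, same subnet (30.206.79.0)


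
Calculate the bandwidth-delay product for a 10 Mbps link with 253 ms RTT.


BDP = bandwidth * RTT
= 10 Mbps * 253 ms
= 10 * 1e6 * 253 / 1000 bits
= 2530000 bits
= 316250 bytes
= 308.8379 KB
BDP = 2530000 bits (316250 bytes)


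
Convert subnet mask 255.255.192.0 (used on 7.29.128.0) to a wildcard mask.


Subnet mask: 255.255.192.0
Wildcard = 255.255.255.255 - subnet mask
255 - 255 = 0
255 - 255 = 0
255 - 192 = 63
255 - 0 = 255
Wildcard: 0.0.63.255


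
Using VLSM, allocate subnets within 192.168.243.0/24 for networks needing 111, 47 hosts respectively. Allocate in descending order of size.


111 hosts -> /25 (126 usable): 192.168.243.0/25
47 hosts -> /26 (62 usable): 192.168.243.128/26
Allocation: 192.168.243.0/25 (111 hosts, 126 usable); 192.168.243.128/26 (47 hosts, 62 usable)


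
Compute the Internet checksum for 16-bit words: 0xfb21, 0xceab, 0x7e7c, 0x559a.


Sum all words (with carry folding):
+ 0xfb21 = 0xfb21
+ 0xceab = 0xc9cd
+ 0x7e7c = 0x484a
+ 0x559a = 0x9de4
One's complement: ~0x9de4
Checksum = 0x621b


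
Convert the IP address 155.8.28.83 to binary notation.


155 = 10011011
8 = 00001000
28 = 00011100
83 = 01010011
Binary: 10011011.00001000.00011100.01010011


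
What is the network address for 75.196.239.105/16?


IP:   01001011.11000100.11101111.01101001
Mask: 11111111.11111111.00000000.00000000
AND operation:
Net:  01001011.11000100.00000000.00000000
Network: 75.196.0.0/16


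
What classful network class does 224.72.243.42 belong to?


First octet: 224
Binary: 11100000
1110xxxx -> Class D (224-239)
Class D (multicast), default mask N/A


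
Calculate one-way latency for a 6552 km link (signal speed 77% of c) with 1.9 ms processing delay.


Speed = 0.77 * 3e5 km/s = 231000 km/s
Propagation delay = 6552 / 231000 = 0.0284 s = 28.3636 ms
Processing delay = 1.9 ms
Total one-way latency = 30.2636 ms
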